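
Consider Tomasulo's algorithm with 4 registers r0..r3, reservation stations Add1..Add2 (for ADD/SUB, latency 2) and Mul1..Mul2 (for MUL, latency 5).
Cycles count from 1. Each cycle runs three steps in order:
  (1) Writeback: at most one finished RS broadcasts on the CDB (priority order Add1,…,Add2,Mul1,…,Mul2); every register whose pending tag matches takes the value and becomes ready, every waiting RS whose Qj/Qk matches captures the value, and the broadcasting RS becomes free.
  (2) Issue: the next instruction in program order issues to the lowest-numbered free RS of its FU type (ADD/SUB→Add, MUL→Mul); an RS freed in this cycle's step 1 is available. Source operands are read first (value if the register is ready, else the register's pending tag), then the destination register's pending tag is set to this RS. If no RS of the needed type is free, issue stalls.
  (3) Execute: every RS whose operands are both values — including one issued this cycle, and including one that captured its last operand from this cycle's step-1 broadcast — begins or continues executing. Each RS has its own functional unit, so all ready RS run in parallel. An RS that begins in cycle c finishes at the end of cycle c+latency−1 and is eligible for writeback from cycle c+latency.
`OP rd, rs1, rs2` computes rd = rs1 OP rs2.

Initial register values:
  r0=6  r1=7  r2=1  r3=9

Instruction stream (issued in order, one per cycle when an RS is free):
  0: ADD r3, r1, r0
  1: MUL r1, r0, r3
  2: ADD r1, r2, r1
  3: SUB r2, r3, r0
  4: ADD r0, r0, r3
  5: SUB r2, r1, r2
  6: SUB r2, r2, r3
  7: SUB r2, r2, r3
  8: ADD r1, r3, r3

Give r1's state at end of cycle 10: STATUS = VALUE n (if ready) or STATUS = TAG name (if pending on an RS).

STATUS = TAG Add1

cycle 1: issue ADD r3<-Add1 // r0:6,r1:7,r2:1,r3:Add1
cycle 2: issue MUL r1<-Mul1 // r0:6,r1:Mul1,r2:1,r3:Add1
cycle 3: CDB Add1=13; issue ADD r1<-Add1 // r0:6,r1:Add1,r2:1,r3:13
cycle 4: issue SUB r2<-Add2 // r0:6,r1:Add1,r2:Add2,r3:13
cycle 5: stall // r0:6,r1:Add1,r2:Add2,r3:13
cycle 6: CDB Add2=7; issue ADD r0<-Add2 // r0:Add2,r1:Add1,r2:7,r3:13
cycle 7: stall // r0:Add2,r1:Add1,r2:7,r3:13
cycle 8: CDB Add2=19; issue SUB r2<-Add2 // r0:19,r1:Add1,r2:Add2,r3:13
cycle 9: CDB Mul1=78; stall // r0:19,r1:Add1,r2:Add2,r3:13
cycle 10: stall // r0:19,r1:Add1,r2:Add2,r3:13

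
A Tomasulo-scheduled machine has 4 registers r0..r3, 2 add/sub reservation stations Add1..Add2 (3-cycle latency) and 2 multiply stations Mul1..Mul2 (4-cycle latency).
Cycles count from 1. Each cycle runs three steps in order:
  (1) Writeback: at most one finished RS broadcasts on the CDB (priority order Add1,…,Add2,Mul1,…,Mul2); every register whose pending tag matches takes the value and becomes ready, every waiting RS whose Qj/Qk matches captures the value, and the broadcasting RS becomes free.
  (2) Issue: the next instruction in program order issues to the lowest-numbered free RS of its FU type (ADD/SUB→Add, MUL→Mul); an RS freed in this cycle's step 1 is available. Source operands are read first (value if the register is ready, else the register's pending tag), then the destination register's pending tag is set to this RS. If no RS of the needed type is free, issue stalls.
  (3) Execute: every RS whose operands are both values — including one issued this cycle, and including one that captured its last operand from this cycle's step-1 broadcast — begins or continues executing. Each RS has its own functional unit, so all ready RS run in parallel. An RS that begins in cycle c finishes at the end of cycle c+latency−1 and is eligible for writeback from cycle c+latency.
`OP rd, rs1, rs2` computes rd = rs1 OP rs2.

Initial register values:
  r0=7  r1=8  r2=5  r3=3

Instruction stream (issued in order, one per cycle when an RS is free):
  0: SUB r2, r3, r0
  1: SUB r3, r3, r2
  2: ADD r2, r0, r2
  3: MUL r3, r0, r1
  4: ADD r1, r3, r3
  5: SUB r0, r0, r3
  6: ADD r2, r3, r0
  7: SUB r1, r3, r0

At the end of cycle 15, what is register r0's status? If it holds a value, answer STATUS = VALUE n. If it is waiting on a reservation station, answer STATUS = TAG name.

c1: issue SUB r2<-Add1 | r0:7,r1:8,r2:Add1,r3:3
c2: issue SUB r3<-Add2 | r0:7,r1:8,r2:Add1,r3:Add2
c3: stall | r0:7,r1:8,r2:Add1,r3:Add2
c4: CDB Add1=-4; issue ADD r2<-Add1 | r0:7,r1:8,r2:Add1,r3:Add2
c5: issue MUL r3<-Mul1 | r0:7,r1:8,r2:Add1,r3:Mul1
c6: stall | r0:7,r1:8,r2:Add1,r3:Mul1
c7: CDB Add1=3; issue ADD r1<-Add1 | r0:7,r1:Add1,r2:3,r3:Mul1
c8: CDB Add2=7; issue SUB r0<-Add2 | r0:Add2,r1:Add1,r2:3,r3:Mul1
c9: CDB Mul1=56; stall | r0:Add2,r1:Add1,r2:3,r3:56
c10: stall | r0:Add2,r1:Add1,r2:3,r3:56
c11: stall | r0:Add2,r1:Add1,r2:3,r3:56
c12: CDB Add1=112; issue ADD r2<-Add1 | r0:Add2,r1:112,r2:Add1,r3:56
c13: CDB Add2=-49; issue SUB r1<-Add2 | r0:-49,r1:Add2,r2:Add1,r3:56
c14: - | r0:-49,r1:Add2,r2:Add1,r3:56
c15: - | r0:-49,r1:Add2,r2:Add1,r3:56

STATUS = VALUE -49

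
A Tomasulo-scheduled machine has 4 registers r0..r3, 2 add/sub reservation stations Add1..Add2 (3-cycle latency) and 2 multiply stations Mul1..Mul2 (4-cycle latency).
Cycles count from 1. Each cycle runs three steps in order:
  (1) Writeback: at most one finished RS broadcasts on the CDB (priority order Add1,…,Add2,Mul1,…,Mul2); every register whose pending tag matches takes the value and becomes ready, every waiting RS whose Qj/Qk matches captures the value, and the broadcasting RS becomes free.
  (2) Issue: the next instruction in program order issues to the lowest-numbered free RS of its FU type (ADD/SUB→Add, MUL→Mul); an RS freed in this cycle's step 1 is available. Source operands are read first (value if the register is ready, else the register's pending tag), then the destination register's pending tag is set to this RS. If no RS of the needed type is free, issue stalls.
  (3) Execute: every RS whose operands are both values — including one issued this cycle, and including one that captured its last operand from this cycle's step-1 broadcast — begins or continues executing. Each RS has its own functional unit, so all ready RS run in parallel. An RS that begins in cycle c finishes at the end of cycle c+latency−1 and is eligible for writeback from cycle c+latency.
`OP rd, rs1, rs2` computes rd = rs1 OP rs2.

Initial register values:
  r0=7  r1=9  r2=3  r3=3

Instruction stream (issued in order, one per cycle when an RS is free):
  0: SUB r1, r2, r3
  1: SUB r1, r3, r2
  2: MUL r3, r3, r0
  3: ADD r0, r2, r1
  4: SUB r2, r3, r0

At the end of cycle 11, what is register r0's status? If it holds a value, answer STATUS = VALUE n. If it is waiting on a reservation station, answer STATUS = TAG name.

  c1: issue SUB r1<-Add1  regs: r0:7,r1:Add1,r2:3,r3:3
  c2: issue SUB r1<-Add2  regs: r0:7,r1:Add2,r2:3,r3:3
  c3: issue MUL r3<-Mul1  regs: r0:7,r1:Add2,r2:3,r3:Mul1
  c4: CDB Add1=0; issue ADD r0<-Add1  regs: r0:Add1,r1:Add2,r2:3,r3:Mul1
  c5: CDB Add2=0; issue SUB r2<-Add2  regs: r0:Add1,r1:0,r2:Add2,r3:Mul1
  c6: -  regs: r0:Add1,r1:0,r2:Add2,r3:Mul1
  c7: CDB Mul1=21  regs: r0:Add1,r1:0,r2:Add2,r3:21
  c8: CDB Add1=3  regs: r0:3,r1:0,r2:Add2,r3:21
  c9: -  regs: r0:3,r1:0,r2:Add2,r3:21
  c10: -  regs: r0:3,r1:0,r2:Add2,r3:21
  c11: CDB Add2=18  regs: r0:3,r1:0,r2:18,r3:21

STATUS = VALUE 3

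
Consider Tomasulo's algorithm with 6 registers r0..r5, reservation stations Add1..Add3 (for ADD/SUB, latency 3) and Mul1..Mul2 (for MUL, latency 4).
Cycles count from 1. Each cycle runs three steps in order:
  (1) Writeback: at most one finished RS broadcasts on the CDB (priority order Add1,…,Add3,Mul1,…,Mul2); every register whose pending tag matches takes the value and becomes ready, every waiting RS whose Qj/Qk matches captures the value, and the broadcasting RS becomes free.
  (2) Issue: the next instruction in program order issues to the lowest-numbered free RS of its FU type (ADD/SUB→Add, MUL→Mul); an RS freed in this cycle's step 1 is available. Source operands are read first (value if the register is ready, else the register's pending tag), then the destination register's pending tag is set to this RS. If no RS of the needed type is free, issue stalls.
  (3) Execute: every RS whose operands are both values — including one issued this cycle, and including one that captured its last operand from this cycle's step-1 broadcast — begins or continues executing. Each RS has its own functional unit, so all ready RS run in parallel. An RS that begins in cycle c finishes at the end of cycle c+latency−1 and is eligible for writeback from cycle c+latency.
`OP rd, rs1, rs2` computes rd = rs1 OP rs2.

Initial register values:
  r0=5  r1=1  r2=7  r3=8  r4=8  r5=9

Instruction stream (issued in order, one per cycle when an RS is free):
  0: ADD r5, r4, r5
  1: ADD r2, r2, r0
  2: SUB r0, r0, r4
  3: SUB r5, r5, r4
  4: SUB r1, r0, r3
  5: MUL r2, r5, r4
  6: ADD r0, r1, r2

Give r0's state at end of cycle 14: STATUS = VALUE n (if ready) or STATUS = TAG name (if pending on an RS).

  c1: issue ADD r5<-Add1  regs: r0:5,r1:1,r2:7,r3:8,r4:8,r5:Add1
  c2: issue ADD r2<-Add2  regs: r0:5,r1:1,r2:Add2,r3:8,r4:8,r5:Add1
  c3: issue SUB r0<-Add3  regs: r0:Add3,r1:1,r2:Add2,r3:8,r4:8,r5:Add1
  c4: CDB Add1=17; issue SUB r5<-Add1  regs: r0:Add3,r1:1,r2:Add2,r3:8,r4:8,r5:Add1
  c5: CDB Add2=12; issue SUB r1<-Add2  regs: r0:Add3,r1:Add2,r2:12,r3:8,r4:8,r5:Add1
  c6: CDB Add3=-3; issue MUL r2<-Mul1  regs: r0:-3,r1:Add2,r2:Mul1,r3:8,r4:8,r5:Add1
  c7: CDB Add1=9; issue ADD r0<-Add1  regs: r0:Add1,r1:Add2,r2:Mul1,r3:8,r4:8,r5:9
  c8: -  regs: r0:Add1,r1:Add2,r2:Mul1,r3:8,r4:8,r5:9
  c9: CDB Add2=-11  regs: r0:Add1,r1:-11,r2:Mul1,r3:8,r4:8,r5:9
  c10: -  regs: r0:Add1,r1:-11,r2:Mul1,r3:8,r4:8,r5:9
  c11: CDB Mul1=72  regs: r0:Add1,r1:-11,r2:72,r3:8,r4:8,r5:9
  c12: -  regs: r0:Add1,r1:-11,r2:72,r3:8,r4:8,r5:9
  c13: -  regs: r0:Add1,r1:-11,r2:72,r3:8,r4:8,r5:9
  c14: CDB Add1=61  regs: r0:61,r1:-11,r2:72,r3:8,r4:8,r5:9

STATUS = VALUE 61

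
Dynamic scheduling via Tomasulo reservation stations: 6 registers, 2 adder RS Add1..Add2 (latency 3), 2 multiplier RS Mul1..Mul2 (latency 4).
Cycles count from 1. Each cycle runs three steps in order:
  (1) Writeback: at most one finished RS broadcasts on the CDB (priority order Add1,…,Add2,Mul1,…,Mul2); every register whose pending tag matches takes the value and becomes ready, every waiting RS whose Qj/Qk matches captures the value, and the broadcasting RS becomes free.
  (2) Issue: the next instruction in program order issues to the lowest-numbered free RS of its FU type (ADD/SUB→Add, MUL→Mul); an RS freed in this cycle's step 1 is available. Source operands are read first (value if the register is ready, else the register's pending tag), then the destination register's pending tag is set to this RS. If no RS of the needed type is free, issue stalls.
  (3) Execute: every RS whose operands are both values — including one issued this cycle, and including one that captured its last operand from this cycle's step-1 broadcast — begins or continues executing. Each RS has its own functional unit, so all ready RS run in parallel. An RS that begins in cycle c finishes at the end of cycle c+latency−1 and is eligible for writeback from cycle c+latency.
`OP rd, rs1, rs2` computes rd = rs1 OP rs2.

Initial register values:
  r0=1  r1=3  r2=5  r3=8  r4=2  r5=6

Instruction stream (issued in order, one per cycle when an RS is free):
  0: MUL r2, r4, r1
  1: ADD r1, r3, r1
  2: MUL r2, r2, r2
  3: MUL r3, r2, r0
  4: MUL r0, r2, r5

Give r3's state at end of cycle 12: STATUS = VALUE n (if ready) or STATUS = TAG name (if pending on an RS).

c1: issue MUL r2<-Mul1 | r0:1,r1:3,r2:Mul1,r3:8,r4:2,r5:6
c2: issue ADD r1<-Add1 | r0:1,r1:Add1,r2:Mul1,r3:8,r4:2,r5:6
c3: issue MUL r2<-Mul2 | r0:1,r1:Add1,r2:Mul2,r3:8,r4:2,r5:6
c4: stall | r0:1,r1:Add1,r2:Mul2,r3:8,r4:2,r5:6
c5: CDB Add1=11; stall | r0:1,r1:11,r2:Mul2,r3:8,r4:2,r5:6
c6: CDB Mul1=6; issue MUL r3<-Mul1 | r0:1,r1:11,r2:Mul2,r3:Mul1,r4:2,r5:6
c7: stall | r0:1,r1:11,r2:Mul2,r3:Mul1,r4:2,r5:6
c8: stall | r0:1,r1:11,r2:Mul2,r3:Mul1,r4:2,r5:6
c9: stall | r0:1,r1:11,r2:Mul2,r3:Mul1,r4:2,r5:6
c10: CDB Mul2=36; issue MUL r0<-Mul2 | r0:Mul2,r1:11,r2:36,r3:Mul1,r4:2,r5:6
c11: - | r0:Mul2,r1:11,r2:36,r3:Mul1,r4:2,r5:6
c12: - | r0:Mul2,r1:11,r2:36,r3:Mul1,r4:2,r5:6

STATUS = TAG Mul1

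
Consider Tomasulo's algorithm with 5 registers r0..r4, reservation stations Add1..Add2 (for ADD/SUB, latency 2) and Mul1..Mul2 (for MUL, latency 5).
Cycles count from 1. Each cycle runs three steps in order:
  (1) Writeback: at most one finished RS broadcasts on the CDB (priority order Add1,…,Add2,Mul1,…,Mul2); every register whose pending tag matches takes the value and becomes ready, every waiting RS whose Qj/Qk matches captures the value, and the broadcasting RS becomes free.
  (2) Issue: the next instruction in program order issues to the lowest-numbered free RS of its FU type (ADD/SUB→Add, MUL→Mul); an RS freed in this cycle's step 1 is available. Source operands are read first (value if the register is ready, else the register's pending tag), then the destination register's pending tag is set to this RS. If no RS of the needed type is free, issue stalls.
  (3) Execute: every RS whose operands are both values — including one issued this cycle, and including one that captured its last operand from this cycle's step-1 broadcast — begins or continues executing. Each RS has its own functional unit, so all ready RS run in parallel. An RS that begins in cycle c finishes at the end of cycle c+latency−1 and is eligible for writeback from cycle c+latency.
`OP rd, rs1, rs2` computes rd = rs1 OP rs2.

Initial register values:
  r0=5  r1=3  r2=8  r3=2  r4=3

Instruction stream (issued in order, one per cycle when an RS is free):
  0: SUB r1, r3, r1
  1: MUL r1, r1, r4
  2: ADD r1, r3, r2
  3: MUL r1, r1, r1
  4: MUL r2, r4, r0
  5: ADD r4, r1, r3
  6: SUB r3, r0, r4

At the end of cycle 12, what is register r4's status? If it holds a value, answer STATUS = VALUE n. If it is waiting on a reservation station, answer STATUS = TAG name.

STATUS = VALUE 102

  c1: issue SUB r1<-Add1  regs: r0:5,r1:Add1,r2:8,r3:2,r4:3
  c2: issue MUL r1<-Mul1  regs: r0:5,r1:Mul1,r2:8,r3:2,r4:3
  c3: CDB Add1=-1; issue ADD r1<-Add1  regs: r0:5,r1:Add1,r2:8,r3:2,r4:3
  c4: issue MUL r1<-Mul2  regs: r0:5,r1:Mul2,r2:8,r3:2,r4:3
  c5: CDB Add1=10; stall  regs: r0:5,r1:Mul2,r2:8,r3:2,r4:3
  c6: stall  regs: r0:5,r1:Mul2,r2:8,r3:2,r4:3
  c7: stall  regs: r0:5,r1:Mul2,r2:8,r3:2,r4:3
  c8: CDB Mul1=-3; issue MUL r2<-Mul1  regs: r0:5,r1:Mul2,r2:Mul1,r3:2,r4:3
  c9: issue ADD r4<-Add1  regs: r0:5,r1:Mul2,r2:Mul1,r3:2,r4:Add1
  c10: CDB Mul2=100; issue SUB r3<-Add2  regs: r0:5,r1:100,r2:Mul1,r3:Add2,r4:Add1
  c11: -  regs: r0:5,r1:100,r2:Mul1,r3:Add2,r4:Add1
  c12: CDB Add1=102  regs: r0:5,r1:100,r2:Mul1,r3:Add2,r4:102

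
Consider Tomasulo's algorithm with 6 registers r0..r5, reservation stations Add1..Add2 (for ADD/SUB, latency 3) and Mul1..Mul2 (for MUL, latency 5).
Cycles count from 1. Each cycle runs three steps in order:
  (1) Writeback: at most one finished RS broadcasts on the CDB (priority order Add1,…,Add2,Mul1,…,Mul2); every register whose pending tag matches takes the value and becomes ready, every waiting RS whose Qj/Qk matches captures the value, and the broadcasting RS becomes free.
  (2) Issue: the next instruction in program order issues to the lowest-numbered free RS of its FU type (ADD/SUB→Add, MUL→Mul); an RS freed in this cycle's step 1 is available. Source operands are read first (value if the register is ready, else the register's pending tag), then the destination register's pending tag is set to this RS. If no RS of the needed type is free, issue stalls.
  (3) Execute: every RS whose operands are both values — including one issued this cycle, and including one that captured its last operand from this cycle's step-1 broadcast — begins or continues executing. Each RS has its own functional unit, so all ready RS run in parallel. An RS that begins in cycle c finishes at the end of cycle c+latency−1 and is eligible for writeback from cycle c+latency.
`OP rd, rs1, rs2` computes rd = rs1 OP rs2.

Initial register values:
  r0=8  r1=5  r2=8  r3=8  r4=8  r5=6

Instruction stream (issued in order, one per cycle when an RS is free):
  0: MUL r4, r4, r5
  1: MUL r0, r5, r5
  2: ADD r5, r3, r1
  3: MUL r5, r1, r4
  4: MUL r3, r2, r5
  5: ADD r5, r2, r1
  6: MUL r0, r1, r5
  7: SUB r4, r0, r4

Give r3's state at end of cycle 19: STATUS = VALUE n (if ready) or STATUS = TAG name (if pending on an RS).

STATUS = VALUE 1920

  c1: issue MUL r4<-Mul1  regs: r0:8,r1:5,r2:8,r3:8,r4:Mul1,r5:6
  c2: issue MUL r0<-Mul2  regs: r0:Mul2,r1:5,r2:8,r3:8,r4:Mul1,r5:6
  c3: issue ADD r5<-Add1  regs: r0:Mul2,r1:5,r2:8,r3:8,r4:Mul1,r5:Add1
  c4: stall  regs: r0:Mul2,r1:5,r2:8,r3:8,r4:Mul1,r5:Add1
  c5: stall  regs: r0:Mul2,r1:5,r2:8,r3:8,r4:Mul1,r5:Add1
  c6: CDB Add1=13; stall  regs: r0:Mul2,r1:5,r2:8,r3:8,r4:Mul1,r5:13
  c7: CDB Mul1=48; issue MUL r5<-Mul1  regs: r0:Mul2,r1:5,r2:8,r3:8,r4:48,r5:Mul1
  c8: CDB Mul2=36; issue MUL r3<-Mul2  regs: r0:36,r1:5,r2:8,r3:Mul2,r4:48,r5:Mul1
  c9: issue ADD r5<-Add1  regs: r0:36,r1:5,r2:8,r3:Mul2,r4:48,r5:Add1
  c10: stall  regs: r0:36,r1:5,r2:8,r3:Mul2,r4:48,r5:Add1
  c11: stall  regs: r0:36,r1:5,r2:8,r3:Mul2,r4:48,r5:Add1
  c12: CDB Add1=13; stall  regs: r0:36,r1:5,r2:8,r3:Mul2,r4:48,r5:13
  c13: CDB Mul1=240; issue MUL r0<-Mul1  regs: r0:Mul1,r1:5,r2:8,r3:Mul2,r4:48,r5:13
  c14: issue SUB r4<-Add1  regs: r0:Mul1,r1:5,r2:8,r3:Mul2,r4:Add1,r5:13
  c15: -  regs: r0:Mul1,r1:5,r2:8,r3:Mul2,r4:Add1,r5:13
  c16: -  regs: r0:Mul1,r1:5,r2:8,r3:Mul2,r4:Add1,r5:13
  c17: -  regs: r0:Mul1,r1:5,r2:8,r3:Mul2,r4:Add1,r5:13
  c18: CDB Mul1=65  regs: r0:65,r1:5,r2:8,r3:Mul2,r4:Add1,r5:13
  c19: CDB Mul2=1920  regs: r0:65,r1:5,r2:8,r3:1920,r4:Add1,r5:13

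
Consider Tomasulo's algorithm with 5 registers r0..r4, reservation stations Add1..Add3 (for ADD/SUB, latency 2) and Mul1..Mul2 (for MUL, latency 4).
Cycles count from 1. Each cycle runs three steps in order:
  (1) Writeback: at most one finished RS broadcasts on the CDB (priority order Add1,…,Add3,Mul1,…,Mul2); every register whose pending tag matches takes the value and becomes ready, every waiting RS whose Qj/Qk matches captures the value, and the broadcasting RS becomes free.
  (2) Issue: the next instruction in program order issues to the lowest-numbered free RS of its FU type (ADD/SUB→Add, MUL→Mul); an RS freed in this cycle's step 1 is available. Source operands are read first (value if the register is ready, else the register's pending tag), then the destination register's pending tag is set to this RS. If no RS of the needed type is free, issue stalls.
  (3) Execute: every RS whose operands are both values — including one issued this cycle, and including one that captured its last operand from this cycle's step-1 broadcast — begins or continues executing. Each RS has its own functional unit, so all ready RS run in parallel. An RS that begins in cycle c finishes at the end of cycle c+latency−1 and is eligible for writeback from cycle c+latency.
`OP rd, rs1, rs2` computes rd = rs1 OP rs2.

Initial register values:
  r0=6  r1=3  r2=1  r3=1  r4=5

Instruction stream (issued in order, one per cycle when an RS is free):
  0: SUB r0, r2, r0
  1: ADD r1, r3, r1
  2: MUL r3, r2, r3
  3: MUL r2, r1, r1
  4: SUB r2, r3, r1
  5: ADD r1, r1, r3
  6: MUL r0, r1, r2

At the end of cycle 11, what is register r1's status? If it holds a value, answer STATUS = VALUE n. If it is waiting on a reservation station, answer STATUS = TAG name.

c1: issue SUB r0<-Add1 | r0:Add1,r1:3,r2:1,r3:1,r4:5
c2: issue ADD r1<-Add2 | r0:Add1,r1:Add2,r2:1,r3:1,r4:5
c3: CDB Add1=-5; issue MUL r3<-Mul1 | r0:-5,r1:Add2,r2:1,r3:Mul1,r4:5
c4: CDB Add2=4; issue MUL r2<-Mul2 | r0:-5,r1:4,r2:Mul2,r3:Mul1,r4:5
c5: issue SUB r2<-Add1 | r0:-5,r1:4,r2:Add1,r3:Mul1,r4:5
c6: issue ADD r1<-Add2 | r0:-5,r1:Add2,r2:Add1,r3:Mul1,r4:5
c7: CDB Mul1=1; issue MUL r0<-Mul1 | r0:Mul1,r1:Add2,r2:Add1,r3:1,r4:5
c8: CDB Mul2=16 | r0:Mul1,r1:Add2,r2:Add1,r3:1,r4:5
c9: CDB Add1=-3 | r0:Mul1,r1:Add2,r2:-3,r3:1,r4:5
c10: CDB Add2=5 | r0:Mul1,r1:5,r2:-3,r3:1,r4:5
c11: - | r0:Mul1,r1:5,r2:-3,r3:1,r4:5

STATUS = VALUE 5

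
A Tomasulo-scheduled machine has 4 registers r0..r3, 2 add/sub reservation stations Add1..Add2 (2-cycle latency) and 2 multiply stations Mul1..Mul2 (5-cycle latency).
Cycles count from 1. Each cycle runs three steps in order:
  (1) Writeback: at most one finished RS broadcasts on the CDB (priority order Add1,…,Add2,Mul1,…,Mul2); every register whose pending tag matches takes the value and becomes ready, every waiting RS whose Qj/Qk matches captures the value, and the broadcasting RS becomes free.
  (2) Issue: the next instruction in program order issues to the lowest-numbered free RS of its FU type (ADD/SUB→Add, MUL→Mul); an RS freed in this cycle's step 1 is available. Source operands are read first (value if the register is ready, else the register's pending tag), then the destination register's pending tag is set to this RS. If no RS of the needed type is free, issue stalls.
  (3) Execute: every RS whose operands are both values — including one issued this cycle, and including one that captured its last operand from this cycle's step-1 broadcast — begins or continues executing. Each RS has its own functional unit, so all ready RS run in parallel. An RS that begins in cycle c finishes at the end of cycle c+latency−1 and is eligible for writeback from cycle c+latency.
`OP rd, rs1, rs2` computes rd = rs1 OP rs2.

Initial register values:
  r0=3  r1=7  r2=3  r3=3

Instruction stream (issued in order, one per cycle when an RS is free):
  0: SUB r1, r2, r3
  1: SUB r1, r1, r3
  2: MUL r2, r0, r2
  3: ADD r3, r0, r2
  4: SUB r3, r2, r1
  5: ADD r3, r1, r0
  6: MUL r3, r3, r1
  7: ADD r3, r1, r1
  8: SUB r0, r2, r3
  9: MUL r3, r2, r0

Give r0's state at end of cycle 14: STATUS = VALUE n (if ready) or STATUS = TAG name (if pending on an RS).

STATUS = TAG Add2

cycle 1: issue SUB r1<-Add1 // r0:3,r1:Add1,r2:3,r3:3
cycle 2: issue SUB r1<-Add2 // r0:3,r1:Add2,r2:3,r3:3
cycle 3: CDB Add1=0; issue MUL r2<-Mul1 // r0:3,r1:Add2,r2:Mul1,r3:3
cycle 4: issue ADD r3<-Add1 // r0:3,r1:Add2,r2:Mul1,r3:Add1
cycle 5: CDB Add2=-3; issue SUB r3<-Add2 // r0:3,r1:-3,r2:Mul1,r3:Add2
cycle 6: stall // r0:3,r1:-3,r2:Mul1,r3:Add2
cycle 7: stall // r0:3,r1:-3,r2:Mul1,r3:Add2
cycle 8: CDB Mul1=9; stall // r0:3,r1:-3,r2:9,r3:Add2
cycle 9: stall // r0:3,r1:-3,r2:9,r3:Add2
cycle 10: CDB Add1=12; issue ADD r3<-Add1 // r0:3,r1:-3,r2:9,r3:Add1
cycle 11: CDB Add2=12; issue MUL r3<-Mul1 // r0:3,r1:-3,r2:9,r3:Mul1
cycle 12: CDB Add1=0; issue ADD r3<-Add1 // r0:3,r1:-3,r2:9,r3:Add1
cycle 13: issue SUB r0<-Add2 // r0:Add2,r1:-3,r2:9,r3:Add1
cycle 14: CDB Add1=-6; issue MUL r3<-Mul2 // r0:Add2,r1:-3,r2:9,r3:Mul2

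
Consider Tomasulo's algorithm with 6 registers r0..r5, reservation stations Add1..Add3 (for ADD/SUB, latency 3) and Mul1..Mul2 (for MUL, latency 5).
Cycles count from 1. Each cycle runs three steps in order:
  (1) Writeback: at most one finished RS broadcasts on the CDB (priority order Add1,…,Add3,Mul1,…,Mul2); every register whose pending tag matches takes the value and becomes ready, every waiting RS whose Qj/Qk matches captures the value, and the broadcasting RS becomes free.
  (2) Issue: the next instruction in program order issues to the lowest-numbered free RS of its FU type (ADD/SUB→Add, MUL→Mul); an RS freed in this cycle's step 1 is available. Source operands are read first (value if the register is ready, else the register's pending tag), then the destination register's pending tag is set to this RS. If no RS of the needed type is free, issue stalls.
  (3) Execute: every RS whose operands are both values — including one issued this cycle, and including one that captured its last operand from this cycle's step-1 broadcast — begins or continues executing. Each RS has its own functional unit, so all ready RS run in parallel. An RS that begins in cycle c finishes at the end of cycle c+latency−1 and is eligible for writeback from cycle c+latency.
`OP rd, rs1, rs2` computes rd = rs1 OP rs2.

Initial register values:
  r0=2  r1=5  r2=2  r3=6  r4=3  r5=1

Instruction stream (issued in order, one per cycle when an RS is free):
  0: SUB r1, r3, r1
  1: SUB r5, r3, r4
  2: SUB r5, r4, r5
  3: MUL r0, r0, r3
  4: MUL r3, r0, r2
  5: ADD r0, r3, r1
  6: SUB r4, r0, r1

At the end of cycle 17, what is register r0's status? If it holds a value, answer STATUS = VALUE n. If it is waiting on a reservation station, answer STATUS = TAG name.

  c1: issue SUB r1<-Add1  regs: r0:2,r1:Add1,r2:2,r3:6,r4:3,r5:1
  c2: issue SUB r5<-Add2  regs: r0:2,r1:Add1,r2:2,r3:6,r4:3,r5:Add2
  c3: issue SUB r5<-Add3  regs: r0:2,r1:Add1,r2:2,r3:6,r4:3,r5:Add3
  c4: CDB Add1=1; issue MUL r0<-Mul1  regs: r0:Mul1,r1:1,r2:2,r3:6,r4:3,r5:Add3
  c5: CDB Add2=3; issue MUL r3<-Mul2  regs: r0:Mul1,r1:1,r2:2,r3:Mul2,r4:3,r5:Add3
  c6: issue ADD r0<-Add1  regs: r0:Add1,r1:1,r2:2,r3:Mul2,r4:3,r5:Add3
  c7: issue SUB r4<-Add2  regs: r0:Add1,r1:1,r2:2,r3:Mul2,r4:Add2,r5:Add3
  c8: CDB Add3=0  regs: r0:Add1,r1:1,r2:2,r3:Mul2,r4:Add2,r5:0
  c9: CDB Mul1=12  regs: r0:Add1,r1:1,r2:2,r3:Mul2,r4:Add2,r5:0
  c10: -  regs: r0:Add1,r1:1,r2:2,r3:Mul2,r4:Add2,r5:0
  c11: -  regs: r0:Add1,r1:1,r2:2,r3:Mul2,r4:Add2,r5:0
  c12: -  regs: r0:Add1,r1:1,r2:2,r3:Mul2,r4:Add2,r5:0
  c13: -  regs: r0:Add1,r1:1,r2:2,r3:Mul2,r4:Add2,r5:0
  c14: CDB Mul2=24  regs: r0:Add1,r1:1,r2:2,r3:24,r4:Add2,r5:0
  c15: -  regs: r0:Add1,r1:1,r2:2,r3:24,r4:Add2,r5:0
  c16: -  regs: r0:Add1,r1:1,r2:2,r3:24,r4:Add2,r5:0
  c17: CDB Add1=25  regs: r0:25,r1:1,r2:2,r3:24,r4:Add2,r5:0

STATUS = VALUE 25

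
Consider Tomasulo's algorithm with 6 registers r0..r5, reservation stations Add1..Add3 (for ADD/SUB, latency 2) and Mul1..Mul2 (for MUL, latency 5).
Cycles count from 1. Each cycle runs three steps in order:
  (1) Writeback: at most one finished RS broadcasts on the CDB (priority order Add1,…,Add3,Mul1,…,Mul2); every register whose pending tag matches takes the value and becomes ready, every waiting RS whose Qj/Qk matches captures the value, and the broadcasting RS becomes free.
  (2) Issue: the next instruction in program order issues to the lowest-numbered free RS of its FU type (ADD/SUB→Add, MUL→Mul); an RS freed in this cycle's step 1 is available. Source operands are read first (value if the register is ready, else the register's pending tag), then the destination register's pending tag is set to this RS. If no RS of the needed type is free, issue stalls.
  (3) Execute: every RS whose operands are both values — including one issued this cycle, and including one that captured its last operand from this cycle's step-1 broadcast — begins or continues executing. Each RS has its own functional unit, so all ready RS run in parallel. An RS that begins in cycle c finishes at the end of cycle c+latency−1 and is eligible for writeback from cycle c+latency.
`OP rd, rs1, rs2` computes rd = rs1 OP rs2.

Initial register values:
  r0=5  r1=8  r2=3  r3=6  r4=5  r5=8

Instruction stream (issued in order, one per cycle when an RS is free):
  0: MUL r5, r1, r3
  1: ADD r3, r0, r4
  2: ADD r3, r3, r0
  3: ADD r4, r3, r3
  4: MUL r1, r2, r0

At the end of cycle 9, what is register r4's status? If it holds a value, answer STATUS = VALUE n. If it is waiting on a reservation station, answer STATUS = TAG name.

cycle 1: issue MUL r5<-Mul1 // r0:5,r1:8,r2:3,r3:6,r4:5,r5:Mul1
cycle 2: issue ADD r3<-Add1 // r0:5,r1:8,r2:3,r3:Add1,r4:5,r5:Mul1
cycle 3: issue ADD r3<-Add2 // r0:5,r1:8,r2:3,r3:Add2,r4:5,r5:Mul1
cycle 4: CDB Add1=10; issue ADD r4<-Add1 // r0:5,r1:8,r2:3,r3:Add2,r4:Add1,r5:Mul1
cycle 5: issue MUL r1<-Mul2 // r0:5,r1:Mul2,r2:3,r3:Add2,r4:Add1,r5:Mul1
cycle 6: CDB Add2=15 // r0:5,r1:Mul2,r2:3,r3:15,r4:Add1,r5:Mul1
cycle 7: CDB Mul1=48 // r0:5,r1:Mul2,r2:3,r3:15,r4:Add1,r5:48
cycle 8: CDB Add1=30 // r0:5,r1:Mul2,r2:3,r3:15,r4:30,r5:48
cycle 9: - // r0:5,r1:Mul2,r2:3,r3:15,r4:30,r5:48

STATUS = VALUE 30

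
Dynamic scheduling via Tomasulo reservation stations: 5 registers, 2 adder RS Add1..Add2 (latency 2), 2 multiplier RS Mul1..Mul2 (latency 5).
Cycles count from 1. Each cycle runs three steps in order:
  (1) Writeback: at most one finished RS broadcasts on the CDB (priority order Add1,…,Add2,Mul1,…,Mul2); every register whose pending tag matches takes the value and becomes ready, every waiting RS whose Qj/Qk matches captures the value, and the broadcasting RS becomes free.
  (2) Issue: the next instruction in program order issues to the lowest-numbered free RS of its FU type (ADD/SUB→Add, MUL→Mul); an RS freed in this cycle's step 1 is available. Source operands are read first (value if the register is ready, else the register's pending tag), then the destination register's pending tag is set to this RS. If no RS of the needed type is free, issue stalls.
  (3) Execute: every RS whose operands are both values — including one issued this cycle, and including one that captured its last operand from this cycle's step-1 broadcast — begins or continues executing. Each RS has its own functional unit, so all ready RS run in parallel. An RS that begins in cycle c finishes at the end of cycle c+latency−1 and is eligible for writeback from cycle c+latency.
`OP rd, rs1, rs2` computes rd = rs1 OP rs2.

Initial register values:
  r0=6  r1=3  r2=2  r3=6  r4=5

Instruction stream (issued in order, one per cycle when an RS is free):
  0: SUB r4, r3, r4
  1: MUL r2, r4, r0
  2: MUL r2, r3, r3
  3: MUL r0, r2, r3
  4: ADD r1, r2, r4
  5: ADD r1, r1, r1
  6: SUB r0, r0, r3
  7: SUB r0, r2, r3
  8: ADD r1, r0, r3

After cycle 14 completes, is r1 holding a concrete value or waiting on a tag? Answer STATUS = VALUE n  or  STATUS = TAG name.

c1: issue SUB r4<-Add1 | r0:6,r1:3,r2:2,r3:6,r4:Add1
c2: issue MUL r2<-Mul1 | r0:6,r1:3,r2:Mul1,r3:6,r4:Add1
c3: CDB Add1=1; issue MUL r2<-Mul2 | r0:6,r1:3,r2:Mul2,r3:6,r4:1
c4: stall | r0:6,r1:3,r2:Mul2,r3:6,r4:1
c5: stall | r0:6,r1:3,r2:Mul2,r3:6,r4:1
c6: stall | r0:6,r1:3,r2:Mul2,r3:6,r4:1
c7: stall | r0:6,r1:3,r2:Mul2,r3:6,r4:1
c8: CDB Mul1=6; issue MUL r0<-Mul1 | r0:Mul1,r1:3,r2:Mul2,r3:6,r4:1
c9: CDB Mul2=36; issue ADD r1<-Add1 | r0:Mul1,r1:Add1,r2:36,r3:6,r4:1
c10: issue ADD r1<-Add2 | r0:Mul1,r1:Add2,r2:36,r3:6,r4:1
c11: CDB Add1=37; issue SUB r0<-Add1 | r0:Add1,r1:Add2,r2:36,r3:6,r4:1
c12: stall | r0:Add1,r1:Add2,r2:36,r3:6,r4:1
c13: CDB Add2=74; issue SUB r0<-Add2 | r0:Add2,r1:74,r2:36,r3:6,r4:1
c14: CDB Mul1=216; stall | r0:Add2,r1:74,r2:36,r3:6,r4:1

STATUS = VALUE 74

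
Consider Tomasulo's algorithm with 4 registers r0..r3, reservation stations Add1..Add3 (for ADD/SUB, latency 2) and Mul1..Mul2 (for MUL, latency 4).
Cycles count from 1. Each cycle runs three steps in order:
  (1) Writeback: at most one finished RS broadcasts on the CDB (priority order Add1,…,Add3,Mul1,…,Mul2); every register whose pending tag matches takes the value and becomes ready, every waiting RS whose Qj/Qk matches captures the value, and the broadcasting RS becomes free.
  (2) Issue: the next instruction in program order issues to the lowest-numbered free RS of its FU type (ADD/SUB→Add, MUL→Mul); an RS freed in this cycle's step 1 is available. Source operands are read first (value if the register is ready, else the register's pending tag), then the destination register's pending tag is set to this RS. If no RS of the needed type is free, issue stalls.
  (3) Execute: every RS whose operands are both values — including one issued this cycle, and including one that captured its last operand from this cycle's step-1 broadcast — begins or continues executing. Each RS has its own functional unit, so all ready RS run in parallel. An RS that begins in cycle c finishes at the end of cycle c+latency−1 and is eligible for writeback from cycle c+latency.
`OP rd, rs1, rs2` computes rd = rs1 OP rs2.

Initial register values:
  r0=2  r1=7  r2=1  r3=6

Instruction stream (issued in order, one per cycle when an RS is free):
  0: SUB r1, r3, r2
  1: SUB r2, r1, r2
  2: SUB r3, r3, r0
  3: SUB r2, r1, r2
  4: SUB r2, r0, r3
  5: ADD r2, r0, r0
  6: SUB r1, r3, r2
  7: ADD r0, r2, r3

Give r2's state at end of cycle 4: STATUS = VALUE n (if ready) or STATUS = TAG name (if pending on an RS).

cycle 1: issue SUB r1<-Add1 // r0:2,r1:Add1,r2:1,r3:6
cycle 2: issue SUB r2<-Add2 // r0:2,r1:Add1,r2:Add2,r3:6
cycle 3: CDB Add1=5; issue SUB r3<-Add1 // r0:2,r1:5,r2:Add2,r3:Add1
cycle 4: issue SUB r2<-Add3 // r0:2,r1:5,r2:Add3,r3:Add1

STATUS = TAG Add3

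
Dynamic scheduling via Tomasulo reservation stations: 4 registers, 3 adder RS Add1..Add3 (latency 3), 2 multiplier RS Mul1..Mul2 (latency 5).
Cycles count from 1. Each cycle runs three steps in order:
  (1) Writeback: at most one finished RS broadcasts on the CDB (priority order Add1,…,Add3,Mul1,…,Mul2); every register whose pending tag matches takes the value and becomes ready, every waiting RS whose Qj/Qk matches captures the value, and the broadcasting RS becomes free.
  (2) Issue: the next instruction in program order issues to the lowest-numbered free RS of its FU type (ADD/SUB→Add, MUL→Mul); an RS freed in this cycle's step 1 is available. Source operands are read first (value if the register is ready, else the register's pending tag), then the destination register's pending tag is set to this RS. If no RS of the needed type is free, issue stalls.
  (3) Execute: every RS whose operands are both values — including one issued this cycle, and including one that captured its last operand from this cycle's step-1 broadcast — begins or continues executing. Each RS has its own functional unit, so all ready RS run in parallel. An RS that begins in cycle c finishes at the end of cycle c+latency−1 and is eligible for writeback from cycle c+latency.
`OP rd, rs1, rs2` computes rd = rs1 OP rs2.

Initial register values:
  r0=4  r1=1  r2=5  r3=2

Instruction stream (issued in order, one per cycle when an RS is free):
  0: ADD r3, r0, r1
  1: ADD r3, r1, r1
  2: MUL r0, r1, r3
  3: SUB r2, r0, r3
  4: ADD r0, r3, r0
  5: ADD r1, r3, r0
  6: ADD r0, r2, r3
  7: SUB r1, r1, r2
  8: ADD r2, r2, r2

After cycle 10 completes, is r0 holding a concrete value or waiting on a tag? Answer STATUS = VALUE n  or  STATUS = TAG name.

c1: issue ADD r3<-Add1 | r0:4,r1:1,r2:5,r3:Add1
c2: issue ADD r3<-Add2 | r0:4,r1:1,r2:5,r3:Add2
c3: issue MUL r0<-Mul1 | r0:Mul1,r1:1,r2:5,r3:Add2
c4: CDB Add1=5; issue SUB r2<-Add1 | r0:Mul1,r1:1,r2:Add1,r3:Add2
c5: CDB Add2=2; issue ADD r0<-Add2 | r0:Add2,r1:1,r2:Add1,r3:2
c6: issue ADD r1<-Add3 | r0:Add2,r1:Add3,r2:Add1,r3:2
c7: stall | r0:Add2,r1:Add3,r2:Add1,r3:2
c8: stall | r0:Add2,r1:Add3,r2:Add1,r3:2
c9: stall | r0:Add2,r1:Add3,r2:Add1,r3:2
c10: CDB Mul1=2; stall | r0:Add2,r1:Add3,r2:Add1,r3:2

STATUS = TAG Add2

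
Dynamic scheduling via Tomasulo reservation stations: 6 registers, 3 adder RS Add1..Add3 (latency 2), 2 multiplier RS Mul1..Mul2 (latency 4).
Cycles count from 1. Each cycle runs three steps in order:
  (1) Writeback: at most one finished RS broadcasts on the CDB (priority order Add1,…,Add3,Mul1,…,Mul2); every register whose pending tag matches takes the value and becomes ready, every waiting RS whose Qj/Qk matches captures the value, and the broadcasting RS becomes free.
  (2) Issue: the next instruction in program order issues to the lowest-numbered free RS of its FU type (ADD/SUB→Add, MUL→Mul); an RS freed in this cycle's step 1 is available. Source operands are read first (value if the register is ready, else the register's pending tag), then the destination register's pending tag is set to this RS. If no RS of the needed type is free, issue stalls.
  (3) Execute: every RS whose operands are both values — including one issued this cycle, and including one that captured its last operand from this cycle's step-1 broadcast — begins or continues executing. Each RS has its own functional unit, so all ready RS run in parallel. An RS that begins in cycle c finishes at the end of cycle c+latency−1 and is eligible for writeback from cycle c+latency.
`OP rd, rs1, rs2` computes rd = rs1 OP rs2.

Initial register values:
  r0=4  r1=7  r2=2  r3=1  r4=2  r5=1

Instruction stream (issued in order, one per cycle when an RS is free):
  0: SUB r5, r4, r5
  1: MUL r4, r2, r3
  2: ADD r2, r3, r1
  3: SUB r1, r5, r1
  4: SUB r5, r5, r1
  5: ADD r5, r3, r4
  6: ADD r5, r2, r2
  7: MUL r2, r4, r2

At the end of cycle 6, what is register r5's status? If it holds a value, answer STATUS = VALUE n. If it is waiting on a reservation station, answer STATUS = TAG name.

STATUS = TAG Add2

c1: issue SUB r5<-Add1 | r0:4,r1:7,r2:2,r3:1,r4:2,r5:Add1
c2: issue MUL r4<-Mul1 | r0:4,r1:7,r2:2,r3:1,r4:Mul1,r5:Add1
c3: CDB Add1=1; issue ADD r2<-Add1 | r0:4,r1:7,r2:Add1,r3:1,r4:Mul1,r5:1
c4: issue SUB r1<-Add2 | r0:4,r1:Add2,r2:Add1,r3:1,r4:Mul1,r5:1
c5: CDB Add1=8; issue SUB r5<-Add1 | r0:4,r1:Add2,r2:8,r3:1,r4:Mul1,r5:Add1
c6: CDB Add2=-6; issue ADD r5<-Add2 | r0:4,r1:-6,r2:8,r3:1,r4:Mul1,r5:Add2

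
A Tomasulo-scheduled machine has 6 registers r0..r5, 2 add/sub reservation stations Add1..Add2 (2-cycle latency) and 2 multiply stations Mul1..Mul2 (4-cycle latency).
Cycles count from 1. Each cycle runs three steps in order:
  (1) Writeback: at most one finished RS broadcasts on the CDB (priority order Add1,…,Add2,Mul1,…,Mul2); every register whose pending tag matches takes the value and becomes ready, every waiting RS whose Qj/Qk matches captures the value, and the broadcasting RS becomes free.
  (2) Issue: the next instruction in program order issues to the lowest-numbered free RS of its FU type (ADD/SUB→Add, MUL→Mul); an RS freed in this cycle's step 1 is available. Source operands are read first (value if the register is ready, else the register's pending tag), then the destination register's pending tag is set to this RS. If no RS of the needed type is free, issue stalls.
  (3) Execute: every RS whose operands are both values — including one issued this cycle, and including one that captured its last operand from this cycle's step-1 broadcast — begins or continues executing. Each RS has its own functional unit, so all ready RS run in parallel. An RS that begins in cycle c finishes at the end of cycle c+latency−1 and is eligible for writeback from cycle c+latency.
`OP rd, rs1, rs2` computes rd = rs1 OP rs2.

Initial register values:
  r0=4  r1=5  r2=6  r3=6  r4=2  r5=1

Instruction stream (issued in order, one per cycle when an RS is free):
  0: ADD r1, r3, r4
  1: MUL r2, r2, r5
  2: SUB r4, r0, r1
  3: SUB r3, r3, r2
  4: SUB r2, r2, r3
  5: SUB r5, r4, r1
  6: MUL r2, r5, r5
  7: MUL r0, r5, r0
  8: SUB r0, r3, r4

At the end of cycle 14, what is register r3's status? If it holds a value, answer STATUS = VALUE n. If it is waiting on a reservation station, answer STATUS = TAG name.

STATUS = VALUE 0

  c1: issue ADD r1<-Add1  regs: r0:4,r1:Add1,r2:6,r3:6,r4:2,r5:1
  c2: issue MUL r2<-Mul1  regs: r0:4,r1:Add1,r2:Mul1,r3:6,r4:2,r5:1
  c3: CDB Add1=8; issue SUB r4<-Add1  regs: r0:4,r1:8,r2:Mul1,r3:6,r4:Add1,r5:1
  c4: issue SUB r3<-Add2  regs: r0:4,r1:8,r2:Mul1,r3:Add2,r4:Add1,r5:1
  c5: CDB Add1=-4; issue SUB r2<-Add1  regs: r0:4,r1:8,r2:Add1,r3:Add2,r4:-4,r5:1
  c6: CDB Mul1=6; stall  regs: r0:4,r1:8,r2:Add1,r3:Add2,r4:-4,r5:1
  c7: stall  regs: r0:4,r1:8,r2:Add1,r3:Add2,r4:-4,r5:1
  c8: CDB Add2=0; issue SUB r5<-Add2  regs: r0:4,r1:8,r2:Add1,r3:0,r4:-4,r5:Add2
  c9: issue MUL r2<-Mul1  regs: r0:4,r1:8,r2:Mul1,r3:0,r4:-4,r5:Add2
  c10: CDB Add1=6; issue MUL r0<-Mul2  regs: r0:Mul2,r1:8,r2:Mul1,r3:0,r4:-4,r5:Add2
  c11: CDB Add2=-12; issue SUB r0<-Add1  regs: r0:Add1,r1:8,r2:Mul1,r3:0,r4:-4,r5:-12
  c12: -  regs: r0:Add1,r1:8,r2:Mul1,r3:0,r4:-4,r5:-12
  c13: CDB Add1=4  regs: r0:4,r1:8,r2:Mul1,r3:0,r4:-4,r5:-12
  c14: -  regs: r0:4,r1:8,r2:Mul1,r3:0,r4:-4,r5:-12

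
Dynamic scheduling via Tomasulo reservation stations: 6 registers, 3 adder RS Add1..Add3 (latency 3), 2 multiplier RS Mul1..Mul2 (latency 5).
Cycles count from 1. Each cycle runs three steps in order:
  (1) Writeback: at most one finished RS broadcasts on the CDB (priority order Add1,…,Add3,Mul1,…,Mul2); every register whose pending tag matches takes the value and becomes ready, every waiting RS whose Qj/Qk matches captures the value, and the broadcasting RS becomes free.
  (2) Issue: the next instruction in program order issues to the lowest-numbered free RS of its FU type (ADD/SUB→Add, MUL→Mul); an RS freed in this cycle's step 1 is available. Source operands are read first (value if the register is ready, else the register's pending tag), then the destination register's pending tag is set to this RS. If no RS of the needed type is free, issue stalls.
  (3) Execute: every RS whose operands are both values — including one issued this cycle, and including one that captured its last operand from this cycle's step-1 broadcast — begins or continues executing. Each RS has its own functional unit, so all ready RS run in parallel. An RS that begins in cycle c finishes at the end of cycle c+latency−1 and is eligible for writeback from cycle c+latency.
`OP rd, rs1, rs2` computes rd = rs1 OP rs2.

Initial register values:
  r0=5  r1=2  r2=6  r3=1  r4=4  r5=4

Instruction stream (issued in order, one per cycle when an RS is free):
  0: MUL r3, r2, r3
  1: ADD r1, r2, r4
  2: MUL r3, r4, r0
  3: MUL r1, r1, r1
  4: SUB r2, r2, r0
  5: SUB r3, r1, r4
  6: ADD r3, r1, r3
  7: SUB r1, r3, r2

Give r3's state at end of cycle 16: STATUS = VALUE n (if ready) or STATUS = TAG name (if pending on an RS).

c1: issue MUL r3<-Mul1 | r0:5,r1:2,r2:6,r3:Mul1,r4:4,r5:4
c2: issue ADD r1<-Add1 | r0:5,r1:Add1,r2:6,r3:Mul1,r4:4,r5:4
c3: issue MUL r3<-Mul2 | r0:5,r1:Add1,r2:6,r3:Mul2,r4:4,r5:4
c4: stall | r0:5,r1:Add1,r2:6,r3:Mul2,r4:4,r5:4
c5: CDB Add1=10; stall | r0:5,r1:10,r2:6,r3:Mul2,r4:4,r5:4
c6: CDB Mul1=6; issue MUL r1<-Mul1 | r0:5,r1:Mul1,r2:6,r3:Mul2,r4:4,r5:4
c7: issue SUB r2<-Add1 | r0:5,r1:Mul1,r2:Add1,r3:Mul2,r4:4,r5:4
c8: CDB Mul2=20; issue SUB r3<-Add2 | r0:5,r1:Mul1,r2:Add1,r3:Add2,r4:4,r5:4
c9: issue ADD r3<-Add3 | r0:5,r1:Mul1,r2:Add1,r3:Add3,r4:4,r5:4
c10: CDB Add1=1; issue SUB r1<-Add1 | r0:5,r1:Add1,r2:1,r3:Add3,r4:4,r5:4
c11: CDB Mul1=100 | r0:5,r1:Add1,r2:1,r3:Add3,r4:4,r5:4
c12: - | r0:5,r1:Add1,r2:1,r3:Add3,r4:4,r5:4
c13: - | r0:5,r1:Add1,r2:1,r3:Add3,r4:4,r5:4
c14: CDB Add2=96 | r0:5,r1:Add1,r2:1,r3:Add3,r4:4,r5:4
c15: - | r0:5,r1:Add1,r2:1,r3:Add3,r4:4,r5:4
c16: - | r0:5,r1:Add1,r2:1,r3:Add3,r4:4,r5:4

STATUS = TAG Add3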